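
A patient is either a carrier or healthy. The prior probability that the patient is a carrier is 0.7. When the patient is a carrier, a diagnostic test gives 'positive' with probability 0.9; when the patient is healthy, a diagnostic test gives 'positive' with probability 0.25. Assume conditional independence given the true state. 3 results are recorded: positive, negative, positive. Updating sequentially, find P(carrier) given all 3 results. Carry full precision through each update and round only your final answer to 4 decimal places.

0.8013

After 'positive': P(carrier) = 0.9·0.7000 / (0.9·0.7000 + 0.25·0.3000) ≈ 0.8936
After 'negative': P(carrier) = 0.1·0.8936 / (0.1·0.8936 + 0.75·0.1064) ≈ 0.5283
After 'positive': P(carrier) = 0.9·0.5283 / (0.9·0.5283 + 0.25·0.4717) ≈ 0.8013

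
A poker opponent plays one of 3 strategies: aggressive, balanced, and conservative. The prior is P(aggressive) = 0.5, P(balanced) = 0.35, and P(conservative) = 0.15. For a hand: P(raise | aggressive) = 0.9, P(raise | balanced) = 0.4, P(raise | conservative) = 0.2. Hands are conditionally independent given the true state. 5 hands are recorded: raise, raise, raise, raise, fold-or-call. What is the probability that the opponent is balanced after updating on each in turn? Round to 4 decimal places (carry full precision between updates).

Apply Bayes' rule sequentially, carrying P(balanced) forward.
After 'raise': normaliser = 0.9·0.5000 + 0.4·0.3500 + 0.2·0.1500; P(aggressive) ≈ 0.7258, P(balanced) ≈ 0.2258, P(conservative) ≈ 0.0484
After 'raise': normaliser = 0.9·0.7258 + 0.4·0.2258 + 0.2·0.0484; P(aggressive) ≈ 0.8672, P(balanced) ≈ 0.1199, P(conservative) ≈ 0.0128
After 'raise': normaliser = 0.9·0.8672 + 0.4·0.1199 + 0.2·0.0128; P(aggressive) ≈ 0.9392, P(balanced) ≈ 0.0577, P(conservative) ≈ 0.0031
After 'raise': normaliser = 0.9·0.9392 + 0.4·0.0577 + 0.2·0.0031; P(aggressive) ≈ 0.9727, P(balanced) ≈ 0.0266, P(conservative) ≈ 0.0007
After 'fold-or-call': normaliser = 0.1·0.9727 + 0.6·0.0266 + 0.8·0.0007; P(aggressive) ≈ 0.8549, P(balanced) ≈ 0.1401, P(conservative) ≈ 0.0050

0.1401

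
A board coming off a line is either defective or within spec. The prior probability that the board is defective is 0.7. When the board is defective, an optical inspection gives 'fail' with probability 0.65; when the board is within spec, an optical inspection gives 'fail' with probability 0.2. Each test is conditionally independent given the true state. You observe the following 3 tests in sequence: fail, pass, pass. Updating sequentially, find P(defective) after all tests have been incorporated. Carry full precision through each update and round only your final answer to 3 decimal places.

0.592

After 'fail': P(defective) = 0.65·0.7000 / (0.65·0.7000 + 0.2·0.3000) ≈ 0.8835
After 'pass': P(defective) = 0.35·0.8835 / (0.35·0.8835 + 0.8·0.1165) ≈ 0.7684
After 'pass': P(defective) = 0.35·0.7684 / (0.35·0.7684 + 0.8·0.2316) ≈ 0.5921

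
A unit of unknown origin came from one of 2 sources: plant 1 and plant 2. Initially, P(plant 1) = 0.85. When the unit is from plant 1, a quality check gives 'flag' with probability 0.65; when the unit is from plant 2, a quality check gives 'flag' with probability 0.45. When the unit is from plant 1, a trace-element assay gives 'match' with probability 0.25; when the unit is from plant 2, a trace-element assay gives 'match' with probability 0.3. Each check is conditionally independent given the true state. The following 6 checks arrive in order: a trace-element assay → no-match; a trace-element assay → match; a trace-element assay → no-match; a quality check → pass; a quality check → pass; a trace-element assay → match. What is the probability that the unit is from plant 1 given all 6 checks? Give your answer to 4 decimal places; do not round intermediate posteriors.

Each posterior becomes the prior for the next update.
After a trace-element assay='no-match': P(plant 1) = 0.75·0.8500 / (0.75·0.8500 + 0.7·0.1500) ≈ 0.8586
After a trace-element assay='match': P(plant 1) = 0.25·0.8586 / (0.25·0.8586 + 0.3·0.1414) ≈ 0.8350
After a trace-element assay='no-match': P(plant 1) = 0.75·0.8350 / (0.75·0.8350 + 0.7·0.1650) ≈ 0.8443
After a quality check='pass': P(plant 1) = 0.35·0.8443 / (0.35·0.8443 + 0.55·0.1557) ≈ 0.7753
After a quality check='pass': P(plant 1) = 0.35·0.7753 / (0.35·0.7753 + 0.55·0.2247) ≈ 0.6870
After a trace-element assay='match': P(plant 1) = 0.25·0.6870 / (0.25·0.6870 + 0.3·0.3130) ≈ 0.6466

0.6466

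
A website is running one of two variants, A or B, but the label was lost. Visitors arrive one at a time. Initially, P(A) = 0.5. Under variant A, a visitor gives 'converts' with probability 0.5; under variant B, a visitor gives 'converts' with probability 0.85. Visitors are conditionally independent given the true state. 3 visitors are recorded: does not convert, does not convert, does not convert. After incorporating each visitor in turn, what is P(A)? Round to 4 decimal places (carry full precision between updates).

0.9737

After 'does not convert': P(A) = 0.5·0.5000 / (0.5·0.5000 + 0.15·0.5000) ≈ 0.7692
After 'does not convert': P(A) = 0.5·0.7692 / (0.5·0.7692 + 0.15·0.2308) ≈ 0.9174
After 'does not convert': P(A) = 0.5·0.9174 / (0.5·0.9174 + 0.15·0.0826) ≈ 0.9737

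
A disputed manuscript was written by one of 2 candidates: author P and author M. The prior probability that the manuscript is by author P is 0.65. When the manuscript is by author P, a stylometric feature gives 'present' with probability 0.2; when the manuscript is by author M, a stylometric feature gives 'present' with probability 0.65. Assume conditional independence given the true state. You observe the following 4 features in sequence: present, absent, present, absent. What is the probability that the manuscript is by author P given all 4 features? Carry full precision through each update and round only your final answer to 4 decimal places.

0.4788

After 'present': P(author P) = 0.2·0.6500 / (0.2·0.6500 + 0.65·0.3500) ≈ 0.3636
After 'absent': P(author P) = 0.8·0.3636 / (0.8·0.3636 + 0.35·0.6364) ≈ 0.5664
After 'present': P(author P) = 0.2·0.5664 / (0.2·0.5664 + 0.65·0.4336) ≈ 0.2867
After 'absent': P(author P) = 0.8·0.2867 / (0.8·0.2867 + 0.35·0.7133) ≈ 0.4788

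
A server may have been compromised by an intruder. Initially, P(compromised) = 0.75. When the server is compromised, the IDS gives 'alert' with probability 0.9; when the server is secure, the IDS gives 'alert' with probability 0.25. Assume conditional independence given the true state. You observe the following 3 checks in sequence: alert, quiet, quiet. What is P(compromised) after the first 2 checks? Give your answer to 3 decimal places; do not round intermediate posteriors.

After 'alert': P(compromised) = 0.9·0.7500 / (0.9·0.7500 + 0.25·0.2500) ≈ 0.9153
After 'quiet': P(compromised) = 0.1·0.9153 / (0.1·0.9153 + 0.75·0.0847) ≈ 0.5902

0.590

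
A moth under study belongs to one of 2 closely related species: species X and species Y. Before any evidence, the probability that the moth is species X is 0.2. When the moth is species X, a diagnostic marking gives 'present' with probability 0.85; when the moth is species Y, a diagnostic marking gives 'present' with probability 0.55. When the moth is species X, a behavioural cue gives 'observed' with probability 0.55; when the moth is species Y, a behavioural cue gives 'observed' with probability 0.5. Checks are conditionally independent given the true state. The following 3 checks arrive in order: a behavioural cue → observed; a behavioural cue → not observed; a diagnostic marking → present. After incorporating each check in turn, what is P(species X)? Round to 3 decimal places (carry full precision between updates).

0.277

After a behavioural cue='observed': P(species X) = 0.55·0.2000 / (0.55·0.2000 + 0.5·0.8000) ≈ 0.2157
After a behavioural cue='not observed': P(species X) = 0.45·0.2157 / (0.45·0.2157 + 0.5·0.7843) ≈ 0.1984
After a diagnostic marking='present': P(species X) = 0.85·0.1984 / (0.85·0.1984 + 0.55·0.8016) ≈ 0.2767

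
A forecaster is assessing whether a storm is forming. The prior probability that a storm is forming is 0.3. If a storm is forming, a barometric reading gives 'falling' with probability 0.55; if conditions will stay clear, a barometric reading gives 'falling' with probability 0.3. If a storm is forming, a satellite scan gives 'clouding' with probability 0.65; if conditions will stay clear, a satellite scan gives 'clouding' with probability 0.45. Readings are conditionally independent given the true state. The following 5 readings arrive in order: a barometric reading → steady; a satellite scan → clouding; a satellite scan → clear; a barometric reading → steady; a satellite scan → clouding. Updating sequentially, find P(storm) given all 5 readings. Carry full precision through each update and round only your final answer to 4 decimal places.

After a barometric reading='steady': P(storm) = 0.45·0.3000 / (0.45·0.3000 + 0.7·0.7000) ≈ 0.2160
After a satellite scan='clouding': P(storm) = 0.65·0.2160 / (0.65·0.2160 + 0.45·0.7840) ≈ 0.2847
After a satellite scan='clear': P(storm) = 0.35·0.2847 / (0.35·0.2847 + 0.55·0.7153) ≈ 0.2021
After a barometric reading='steady': P(storm) = 0.45·0.2021 / (0.45·0.2021 + 0.7·0.7979) ≈ 0.1400
After a satellite scan='clouding': P(storm) = 0.65·0.1400 / (0.65·0.1400 + 0.45·0.8600) ≈ 0.1904

0.1904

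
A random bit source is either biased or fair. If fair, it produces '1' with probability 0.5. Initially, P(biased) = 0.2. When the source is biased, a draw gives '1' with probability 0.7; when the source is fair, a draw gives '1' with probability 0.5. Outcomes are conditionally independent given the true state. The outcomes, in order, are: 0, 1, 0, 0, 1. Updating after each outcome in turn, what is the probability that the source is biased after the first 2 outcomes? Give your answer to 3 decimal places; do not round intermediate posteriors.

0.174

After '0': P(biased) = 0.3·0.2000 / (0.3·0.2000 + 0.5·0.8000) ≈ 0.1304
After '1': P(biased) = 0.7·0.1304 / (0.7·0.1304 + 0.5·0.8696) ≈ 0.1736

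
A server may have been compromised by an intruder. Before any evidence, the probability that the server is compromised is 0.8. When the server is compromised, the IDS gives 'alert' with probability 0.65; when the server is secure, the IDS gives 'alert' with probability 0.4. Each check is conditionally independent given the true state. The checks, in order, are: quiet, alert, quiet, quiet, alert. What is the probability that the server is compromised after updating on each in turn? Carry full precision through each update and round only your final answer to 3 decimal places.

After 'quiet': P(compromised) = 0.35·0.8000 / (0.35·0.8000 + 0.6·0.2000) ≈ 0.7000
After 'alert': P(compromised) = 0.65·0.7000 / (0.65·0.7000 + 0.4·0.3000) ≈ 0.7913
After 'quiet': P(compromised) = 0.35·0.7913 / (0.35·0.7913 + 0.6·0.2087) ≈ 0.6886
After 'quiet': P(compromised) = 0.35·0.6886 / (0.35·0.6886 + 0.6·0.3114) ≈ 0.5634
After 'alert': P(compromised) = 0.65·0.5634 / (0.65·0.5634 + 0.4·0.4366) ≈ 0.6771

0.677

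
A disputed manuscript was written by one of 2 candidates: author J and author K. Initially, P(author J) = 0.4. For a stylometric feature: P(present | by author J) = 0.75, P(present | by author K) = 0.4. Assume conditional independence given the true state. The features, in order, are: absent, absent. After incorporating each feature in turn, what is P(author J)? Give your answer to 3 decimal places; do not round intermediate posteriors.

After 'absent': P(author J) = 0.25·0.4000 / (0.25·0.4000 + 0.6·0.6000) ≈ 0.2174
After 'absent': P(author J) = 0.25·0.2174 / (0.25·0.2174 + 0.6·0.7826) ≈ 0.1037

0.104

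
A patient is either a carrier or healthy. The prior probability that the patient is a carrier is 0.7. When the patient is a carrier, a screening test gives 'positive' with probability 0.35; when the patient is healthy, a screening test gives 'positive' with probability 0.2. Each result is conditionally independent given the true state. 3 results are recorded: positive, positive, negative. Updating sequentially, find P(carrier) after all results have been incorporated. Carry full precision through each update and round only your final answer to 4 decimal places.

After 'positive': P(carrier) = 0.35·0.7000 / (0.35·0.7000 + 0.2·0.3000) ≈ 0.8033
After 'positive': P(carrier) = 0.35·0.8033 / (0.35·0.8033 + 0.2·0.1967) ≈ 0.8772
After 'negative': P(carrier) = 0.65·0.8772 / (0.65·0.8772 + 0.8·0.1228) ≈ 0.8531

0.8531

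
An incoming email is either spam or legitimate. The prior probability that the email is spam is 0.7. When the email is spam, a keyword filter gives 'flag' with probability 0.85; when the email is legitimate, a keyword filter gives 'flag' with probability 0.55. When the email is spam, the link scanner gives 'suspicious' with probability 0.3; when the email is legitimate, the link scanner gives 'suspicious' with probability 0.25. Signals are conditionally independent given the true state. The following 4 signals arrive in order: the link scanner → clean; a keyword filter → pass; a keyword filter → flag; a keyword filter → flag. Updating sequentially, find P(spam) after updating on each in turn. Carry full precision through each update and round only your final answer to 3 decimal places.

After the link scanner='clean': P(spam) = 0.7·0.7000 / (0.7·0.7000 + 0.75·0.3000) ≈ 0.6853
After a keyword filter='pass': P(spam) = 0.15·0.6853 / (0.15·0.6853 + 0.45·0.3147) ≈ 0.4206
After a keyword filter='flag': P(spam) = 0.85·0.4206 / (0.85·0.4206 + 0.55·0.5794) ≈ 0.5287
After a keyword filter='flag': P(spam) = 0.85·0.5287 / (0.85·0.5287 + 0.55·0.4713) ≈ 0.6342

0.634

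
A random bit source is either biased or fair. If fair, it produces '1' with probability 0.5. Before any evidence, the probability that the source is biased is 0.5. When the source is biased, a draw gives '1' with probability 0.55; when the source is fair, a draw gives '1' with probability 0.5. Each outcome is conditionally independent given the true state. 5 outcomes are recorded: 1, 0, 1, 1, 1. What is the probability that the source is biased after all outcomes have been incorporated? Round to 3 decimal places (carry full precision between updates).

0.569

After '1': P(biased) = 0.55·0.5000 / (0.55·0.5000 + 0.5·0.5000) ≈ 0.5238
After '0': P(biased) = 0.45·0.5238 / (0.45·0.5238 + 0.5·0.4762) ≈ 0.4975
After '1': P(biased) = 0.55·0.4975 / (0.55·0.4975 + 0.5·0.5025) ≈ 0.5213
After '1': P(biased) = 0.55·0.5213 / (0.55·0.5213 + 0.5·0.4787) ≈ 0.5450
After '1': P(biased) = 0.55·0.5450 / (0.55·0.5450 + 0.5·0.4550) ≈ 0.5685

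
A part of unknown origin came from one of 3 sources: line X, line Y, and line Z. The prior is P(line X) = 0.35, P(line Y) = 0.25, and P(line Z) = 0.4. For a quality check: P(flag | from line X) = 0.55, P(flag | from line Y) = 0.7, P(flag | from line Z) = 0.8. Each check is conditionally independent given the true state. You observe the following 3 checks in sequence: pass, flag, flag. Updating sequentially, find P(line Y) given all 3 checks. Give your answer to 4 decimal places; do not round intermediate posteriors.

0.2710

After 'pass': normaliser = 0.45·0.3500 + 0.3·0.2500 + 0.2·0.4000; P(line X) ≈ 0.5040, P(line Y) ≈ 0.2400, P(line Z) ≈ 0.2560
After 'flag': normaliser = 0.55·0.5040 + 0.7·0.2400 + 0.8·0.2560; P(line X) ≈ 0.4265, P(line Y) ≈ 0.2585, P(line Z) ≈ 0.3151
After 'flag': normaliser = 0.55·0.4265 + 0.7·0.2585 + 0.8·0.3151; P(line X) ≈ 0.3514, P(line Y) ≈ 0.2710, P(line Z) ≈ 0.3776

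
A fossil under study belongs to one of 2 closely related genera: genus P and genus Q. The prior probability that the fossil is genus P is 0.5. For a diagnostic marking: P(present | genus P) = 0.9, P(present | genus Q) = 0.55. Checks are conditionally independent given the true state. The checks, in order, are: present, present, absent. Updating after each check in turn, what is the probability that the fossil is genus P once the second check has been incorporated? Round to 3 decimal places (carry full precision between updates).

0.728

After 'present': P(genus P) = 0.9·0.5000 / (0.9·0.5000 + 0.55·0.5000) ≈ 0.6207
After 'present': P(genus P) = 0.9·0.6207 / (0.9·0.6207 + 0.55·0.3793) ≈ 0.7281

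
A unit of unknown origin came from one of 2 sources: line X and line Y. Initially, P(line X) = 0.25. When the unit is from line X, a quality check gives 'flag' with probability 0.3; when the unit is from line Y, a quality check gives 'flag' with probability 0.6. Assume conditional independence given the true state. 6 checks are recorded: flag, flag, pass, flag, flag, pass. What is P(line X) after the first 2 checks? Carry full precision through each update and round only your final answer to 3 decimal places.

0.077

Each posterior becomes the prior for the next update.
After 'flag': P(line X) = 0.3·0.2500 / (0.3·0.2500 + 0.6·0.7500) ≈ 0.1429
After 'flag': P(line X) = 0.3·0.1429 / (0.3·0.1429 + 0.6·0.8571) ≈ 0.0769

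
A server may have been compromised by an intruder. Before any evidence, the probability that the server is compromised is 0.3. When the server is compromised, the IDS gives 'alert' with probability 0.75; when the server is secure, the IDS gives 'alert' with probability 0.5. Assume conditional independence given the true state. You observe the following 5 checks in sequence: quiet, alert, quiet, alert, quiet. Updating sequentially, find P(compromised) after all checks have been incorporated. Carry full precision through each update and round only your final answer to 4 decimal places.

After 'quiet': P(compromised) = 0.25·0.3000 / (0.25·0.3000 + 0.5·0.7000) ≈ 0.1765
After 'alert': P(compromised) = 0.75·0.1765 / (0.75·0.1765 + 0.5·0.8235) ≈ 0.2432
After 'quiet': P(compromised) = 0.25·0.2432 / (0.25·0.2432 + 0.5·0.7568) ≈ 0.1385
After 'alert': P(compromised) = 0.75·0.1385 / (0.75·0.1385 + 0.5·0.8615) ≈ 0.1942
After 'quiet': P(compromised) = 0.25·0.1942 / (0.25·0.1942 + 0.5·0.8058) ≈ 0.1076

0.1076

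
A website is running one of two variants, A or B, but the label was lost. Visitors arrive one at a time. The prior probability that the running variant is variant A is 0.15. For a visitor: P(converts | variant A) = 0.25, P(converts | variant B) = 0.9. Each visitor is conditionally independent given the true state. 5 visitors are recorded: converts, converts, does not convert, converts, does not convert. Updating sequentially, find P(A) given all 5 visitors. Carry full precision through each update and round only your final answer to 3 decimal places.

0.175

After 'converts': P(A) = 0.25·0.1500 / (0.25·0.1500 + 0.9·0.8500) ≈ 0.0467
After 'converts': P(A) = 0.25·0.0467 / (0.25·0.0467 + 0.9·0.9533) ≈ 0.0134
After 'does not convert': P(A) = 0.75·0.0134 / (0.75·0.0134 + 0.1·0.9866) ≈ 0.0927
After 'converts': P(A) = 0.25·0.0927 / (0.25·0.0927 + 0.9·0.9073) ≈ 0.0276
After 'does not convert': P(A) = 0.75·0.0276 / (0.75·0.0276 + 0.1·0.9724) ≈ 0.1754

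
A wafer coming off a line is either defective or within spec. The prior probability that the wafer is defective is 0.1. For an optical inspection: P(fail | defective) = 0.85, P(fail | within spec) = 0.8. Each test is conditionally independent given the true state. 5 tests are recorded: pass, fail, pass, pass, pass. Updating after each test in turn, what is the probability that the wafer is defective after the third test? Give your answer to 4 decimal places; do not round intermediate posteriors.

0.0623

Apply Bayes' rule sequentially, carrying P(defective) forward.
After 'pass': P(defective) = 0.15·0.1000 / (0.15·0.1000 + 0.2·0.9000) ≈ 0.0769
After 'fail': P(defective) = 0.85·0.0769 / (0.85·0.0769 + 0.8·0.9231) ≈ 0.0813
After 'pass': P(defective) = 0.15·0.0813 / (0.15·0.0813 + 0.2·0.9187) ≈ 0.0623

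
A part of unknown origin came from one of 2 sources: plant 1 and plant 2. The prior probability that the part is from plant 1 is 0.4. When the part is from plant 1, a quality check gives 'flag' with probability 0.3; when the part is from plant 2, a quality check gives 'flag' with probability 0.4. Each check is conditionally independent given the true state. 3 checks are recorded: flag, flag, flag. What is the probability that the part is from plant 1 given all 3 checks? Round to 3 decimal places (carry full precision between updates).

After 'flag': P(plant 1) = 0.3·0.4000 / (0.3·0.4000 + 0.4·0.6000) ≈ 0.3333
After 'flag': P(plant 1) = 0.3·0.3333 / (0.3·0.3333 + 0.4·0.6667) ≈ 0.2727
After 'flag': P(plant 1) = 0.3·0.2727 / (0.3·0.2727 + 0.4·0.7273) ≈ 0.2195

0.220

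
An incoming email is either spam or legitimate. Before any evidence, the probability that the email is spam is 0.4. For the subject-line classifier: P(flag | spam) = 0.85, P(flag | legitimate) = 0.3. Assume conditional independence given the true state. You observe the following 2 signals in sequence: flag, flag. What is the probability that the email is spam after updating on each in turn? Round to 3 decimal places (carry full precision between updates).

0.843

After 'flag': P(spam) = 0.85·0.4000 / (0.85·0.4000 + 0.3·0.6000) ≈ 0.6538
After 'flag': P(spam) = 0.85·0.6538 / (0.85·0.6538 + 0.3·0.3462) ≈ 0.8426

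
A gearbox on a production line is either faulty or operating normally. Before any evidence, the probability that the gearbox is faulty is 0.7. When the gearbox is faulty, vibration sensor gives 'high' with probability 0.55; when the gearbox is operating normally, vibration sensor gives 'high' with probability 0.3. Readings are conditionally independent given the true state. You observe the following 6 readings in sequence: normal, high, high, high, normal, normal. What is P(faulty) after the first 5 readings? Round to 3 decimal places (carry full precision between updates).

After 'normal': P(faulty) = 0.45·0.7000 / (0.45·0.7000 + 0.7·0.3000) ≈ 0.6000
After 'high': P(faulty) = 0.55·0.6000 / (0.55·0.6000 + 0.3·0.4000) ≈ 0.7333
After 'high': P(faulty) = 0.55·0.7333 / (0.55·0.7333 + 0.3·0.2667) ≈ 0.8345
After 'high': P(faulty) = 0.55·0.8345 / (0.55·0.8345 + 0.3·0.1655) ≈ 0.9024
After 'normal': P(faulty) = 0.45·0.9024 / (0.45·0.9024 + 0.7·0.0976) ≈ 0.8559

0.856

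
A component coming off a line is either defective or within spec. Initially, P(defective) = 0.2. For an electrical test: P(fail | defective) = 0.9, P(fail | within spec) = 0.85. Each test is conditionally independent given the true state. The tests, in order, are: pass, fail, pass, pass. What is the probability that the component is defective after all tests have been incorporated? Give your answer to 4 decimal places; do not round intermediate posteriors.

0.0727

After 'pass': P(defective) = 0.1·0.2000 / (0.1·0.2000 + 0.15·0.8000) ≈ 0.1429
After 'fail': P(defective) = 0.9·0.1429 / (0.9·0.1429 + 0.85·0.8571) ≈ 0.1500
After 'pass': P(defective) = 0.1·0.1500 / (0.1·0.1500 + 0.15·0.8500) ≈ 0.1053
After 'pass': P(defective) = 0.1·0.1053 / (0.1·0.1053 + 0.15·0.8947) ≈ 0.0727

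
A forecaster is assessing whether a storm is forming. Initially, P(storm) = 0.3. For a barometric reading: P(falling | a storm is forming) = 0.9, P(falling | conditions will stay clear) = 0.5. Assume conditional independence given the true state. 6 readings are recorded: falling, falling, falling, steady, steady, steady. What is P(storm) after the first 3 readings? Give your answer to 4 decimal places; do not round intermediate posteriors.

After 'falling': P(storm) = 0.9·0.3000 / (0.9·0.3000 + 0.5·0.7000) ≈ 0.4355
After 'falling': P(storm) = 0.9·0.4355 / (0.9·0.4355 + 0.5·0.5645) ≈ 0.5813
After 'falling': P(storm) = 0.9·0.5813 / (0.9·0.5813 + 0.5·0.4187) ≈ 0.7142

0.7142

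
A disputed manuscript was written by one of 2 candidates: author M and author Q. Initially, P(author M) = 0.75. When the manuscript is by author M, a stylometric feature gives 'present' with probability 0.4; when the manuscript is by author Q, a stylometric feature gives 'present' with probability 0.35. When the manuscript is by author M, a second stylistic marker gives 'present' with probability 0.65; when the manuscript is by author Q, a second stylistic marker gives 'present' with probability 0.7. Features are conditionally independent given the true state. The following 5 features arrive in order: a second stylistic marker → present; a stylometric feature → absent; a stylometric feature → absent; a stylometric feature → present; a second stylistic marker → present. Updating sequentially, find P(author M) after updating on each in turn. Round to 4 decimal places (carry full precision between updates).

0.7158

After a second stylistic marker='present': P(author M) = 0.65·0.7500 / (0.65·0.7500 + 0.7·0.2500) ≈ 0.7358
After a stylometric feature='absent': P(author M) = 0.6·0.7358 / (0.6·0.7358 + 0.65·0.2642) ≈ 0.7200
After a stylometric feature='absent': P(author M) = 0.6·0.7200 / (0.6·0.7200 + 0.65·0.2800) ≈ 0.7036
After a stylometric feature='present': P(author M) = 0.4·0.7036 / (0.4·0.7036 + 0.35·0.2964) ≈ 0.7307
After a second stylistic marker='present': P(author M) = 0.65·0.7307 / (0.65·0.7307 + 0.7·0.2693) ≈ 0.7158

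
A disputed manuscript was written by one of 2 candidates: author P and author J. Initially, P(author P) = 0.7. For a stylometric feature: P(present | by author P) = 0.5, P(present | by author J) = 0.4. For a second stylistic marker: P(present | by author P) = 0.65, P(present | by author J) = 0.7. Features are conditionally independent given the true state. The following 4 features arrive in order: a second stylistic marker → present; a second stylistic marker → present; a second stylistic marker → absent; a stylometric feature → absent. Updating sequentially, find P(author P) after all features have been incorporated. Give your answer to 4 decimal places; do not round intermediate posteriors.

0.6617

After a second stylistic marker='present': P(author P) = 0.65·0.7000 / (0.65·0.7000 + 0.7·0.3000) ≈ 0.6842
After a second stylistic marker='present': P(author P) = 0.65·0.6842 / (0.65·0.6842 + 0.7·0.3158) ≈ 0.6680
After a second stylistic marker='absent': P(author P) = 0.35·0.6680 / (0.35·0.6680 + 0.3·0.3320) ≈ 0.7012
After a stylometric feature='absent': P(author P) = 0.5·0.7012 / (0.5·0.7012 + 0.6·0.2988) ≈ 0.6617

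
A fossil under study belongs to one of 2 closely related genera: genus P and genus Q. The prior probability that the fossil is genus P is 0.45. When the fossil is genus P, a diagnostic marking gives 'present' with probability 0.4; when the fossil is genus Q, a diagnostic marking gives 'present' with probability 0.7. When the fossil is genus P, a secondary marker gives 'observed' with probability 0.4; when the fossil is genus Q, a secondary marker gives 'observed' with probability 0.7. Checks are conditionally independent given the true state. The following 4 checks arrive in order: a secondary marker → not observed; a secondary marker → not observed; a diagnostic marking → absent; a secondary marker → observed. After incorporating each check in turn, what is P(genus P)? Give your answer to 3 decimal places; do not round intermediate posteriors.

After a secondary marker='not observed': P(genus P) = 0.6·0.4500 / (0.6·0.4500 + 0.3·0.5500) ≈ 0.6207
After a secondary marker='not observed': P(genus P) = 0.6·0.6207 / (0.6·0.6207 + 0.3·0.3793) ≈ 0.7660
After a diagnostic marking='absent': P(genus P) = 0.6·0.7660 / (0.6·0.7660 + 0.3·0.2340) ≈ 0.8675
After a secondary marker='observed': P(genus P) = 0.4·0.8675 / (0.4·0.8675 + 0.7·0.1325) ≈ 0.7890

0.789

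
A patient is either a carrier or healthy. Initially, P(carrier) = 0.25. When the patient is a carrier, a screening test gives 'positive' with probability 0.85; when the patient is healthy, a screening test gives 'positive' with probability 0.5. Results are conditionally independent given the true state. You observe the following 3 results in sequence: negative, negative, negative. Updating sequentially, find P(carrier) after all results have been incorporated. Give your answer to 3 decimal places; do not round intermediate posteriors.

0.009

After 'negative': P(carrier) = 0.15·0.2500 / (0.15·0.2500 + 0.5·0.7500) ≈ 0.0909
After 'negative': P(carrier) = 0.15·0.0909 / (0.15·0.0909 + 0.5·0.9091) ≈ 0.0291
After 'negative': P(carrier) = 0.15·0.0291 / (0.15·0.0291 + 0.5·0.9709) ≈ 0.0089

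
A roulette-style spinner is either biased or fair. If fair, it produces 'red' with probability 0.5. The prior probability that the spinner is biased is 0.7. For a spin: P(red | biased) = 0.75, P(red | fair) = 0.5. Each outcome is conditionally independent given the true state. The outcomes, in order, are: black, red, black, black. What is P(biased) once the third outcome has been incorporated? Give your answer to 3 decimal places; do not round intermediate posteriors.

0.467

Each posterior becomes the prior for the next update.
After 'black': P(biased) = 0.25·0.7000 / (0.25·0.7000 + 0.5·0.3000) ≈ 0.5385
After 'red': P(biased) = 0.75·0.5385 / (0.75·0.5385 + 0.5·0.4615) ≈ 0.6364
After 'black': P(biased) = 0.25·0.6364 / (0.25·0.6364 + 0.5·0.3636) ≈ 0.4667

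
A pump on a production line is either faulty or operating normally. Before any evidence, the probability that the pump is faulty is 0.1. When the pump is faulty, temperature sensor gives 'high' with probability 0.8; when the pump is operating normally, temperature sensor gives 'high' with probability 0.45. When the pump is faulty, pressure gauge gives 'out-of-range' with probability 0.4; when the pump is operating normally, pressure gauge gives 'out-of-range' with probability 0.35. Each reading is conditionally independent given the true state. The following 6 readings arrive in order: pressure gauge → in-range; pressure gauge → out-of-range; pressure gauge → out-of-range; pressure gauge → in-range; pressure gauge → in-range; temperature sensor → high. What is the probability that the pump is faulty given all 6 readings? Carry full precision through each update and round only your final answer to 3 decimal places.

After pressure gauge='in-range': P(faulty) = 0.6·0.1000 / (0.6·0.1000 + 0.65·0.9000) ≈ 0.0930
After pressure gauge='out-of-range': P(faulty) = 0.4·0.0930 / (0.4·0.0930 + 0.35·0.9070) ≈ 0.1049
After pressure gauge='out-of-range': P(faulty) = 0.4·0.1049 / (0.4·0.1049 + 0.35·0.8951) ≈ 0.1181
After pressure gauge='in-range': P(faulty) = 0.6·0.1181 / (0.6·0.1181 + 0.65·0.8819) ≈ 0.1100
After pressure gauge='in-range': P(faulty) = 0.6·0.1100 / (0.6·0.1100 + 0.65·0.8900) ≈ 0.1025
After temperature sensor='high': P(faulty) = 0.8·0.1025 / (0.8·0.1025 + 0.45·0.8975) ≈ 0.1687

0.169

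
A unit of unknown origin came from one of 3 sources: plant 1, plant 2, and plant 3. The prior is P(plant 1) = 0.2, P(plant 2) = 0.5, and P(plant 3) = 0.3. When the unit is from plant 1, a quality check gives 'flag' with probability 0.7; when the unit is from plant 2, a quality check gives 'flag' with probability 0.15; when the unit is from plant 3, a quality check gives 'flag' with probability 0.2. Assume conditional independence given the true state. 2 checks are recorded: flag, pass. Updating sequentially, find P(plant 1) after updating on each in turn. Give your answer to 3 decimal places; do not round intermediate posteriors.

After 'flag': normaliser = 0.7·0.2000 + 0.15·0.5000 + 0.2·0.3000; P(plant 1) ≈ 0.5091, P(plant 2) ≈ 0.2727, P(plant 3) ≈ 0.2182
After 'pass': normaliser = 0.3·0.5091 + 0.85·0.2727 + 0.8·0.2182; P(plant 1) ≈ 0.2732, P(plant 2) ≈ 0.4146, P(plant 3) ≈ 0.3122

0.273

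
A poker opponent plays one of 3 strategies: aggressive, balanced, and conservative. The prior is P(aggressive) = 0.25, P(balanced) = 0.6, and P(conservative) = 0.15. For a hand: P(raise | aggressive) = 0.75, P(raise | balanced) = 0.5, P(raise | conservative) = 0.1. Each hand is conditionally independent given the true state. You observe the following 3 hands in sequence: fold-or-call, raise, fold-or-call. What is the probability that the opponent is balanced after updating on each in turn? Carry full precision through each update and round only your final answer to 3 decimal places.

Each posterior becomes the prior for the next update.
After 'fold-or-call': normaliser = 0.25·0.2500 + 0.5·0.6000 + 0.9·0.1500; P(aggressive) ≈ 0.1256, P(balanced) ≈ 0.6030, P(conservative) ≈ 0.2714
After 'raise': normaliser = 0.75·0.1256 + 0.5·0.6030 + 0.1·0.2714; P(aggressive) ≈ 0.2228, P(balanced) ≈ 0.7130, P(conservative) ≈ 0.0642
After 'fold-or-call': normaliser = 0.25·0.2228 + 0.5·0.7130 + 0.9·0.0642; P(aggressive) ≈ 0.1185, P(balanced) ≈ 0.7586, P(conservative) ≈ 0.1229

0.759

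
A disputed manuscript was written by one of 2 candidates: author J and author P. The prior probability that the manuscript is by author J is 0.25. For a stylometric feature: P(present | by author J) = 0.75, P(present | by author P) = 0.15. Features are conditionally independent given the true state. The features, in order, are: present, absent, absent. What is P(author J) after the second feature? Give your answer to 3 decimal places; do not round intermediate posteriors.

0.329

After 'present': P(author J) = 0.75·0.2500 / (0.75·0.2500 + 0.15·0.7500) ≈ 0.6250
After 'absent': P(author J) = 0.25·0.6250 / (0.25·0.6250 + 0.85·0.3750) ≈ 0.3289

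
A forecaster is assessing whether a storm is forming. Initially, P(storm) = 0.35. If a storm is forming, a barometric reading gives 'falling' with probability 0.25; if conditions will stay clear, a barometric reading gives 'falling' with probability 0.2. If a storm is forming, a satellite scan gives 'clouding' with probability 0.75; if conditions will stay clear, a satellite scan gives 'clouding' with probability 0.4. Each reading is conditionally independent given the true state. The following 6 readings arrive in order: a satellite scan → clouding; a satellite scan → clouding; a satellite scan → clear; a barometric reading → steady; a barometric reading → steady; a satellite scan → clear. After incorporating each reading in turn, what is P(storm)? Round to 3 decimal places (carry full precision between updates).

0.224

After a satellite scan='clouding': P(storm) = 0.75·0.3500 / (0.75·0.3500 + 0.4·0.6500) ≈ 0.5024
After a satellite scan='clouding': P(storm) = 0.75·0.5024 / (0.75·0.5024 + 0.4·0.4976) ≈ 0.6543
After a satellite scan='clear': P(storm) = 0.25·0.6543 / (0.25·0.6543 + 0.6·0.3457) ≈ 0.4410
After a barometric reading='steady': P(storm) = 0.75·0.4410 / (0.75·0.4410 + 0.8·0.5590) ≈ 0.4251
After a barometric reading='steady': P(storm) = 0.75·0.4251 / (0.75·0.4251 + 0.8·0.5749) ≈ 0.4094
After a satellite scan='clear': P(storm) = 0.25·0.4094 / (0.25·0.4094 + 0.6·0.5906) ≈ 0.2241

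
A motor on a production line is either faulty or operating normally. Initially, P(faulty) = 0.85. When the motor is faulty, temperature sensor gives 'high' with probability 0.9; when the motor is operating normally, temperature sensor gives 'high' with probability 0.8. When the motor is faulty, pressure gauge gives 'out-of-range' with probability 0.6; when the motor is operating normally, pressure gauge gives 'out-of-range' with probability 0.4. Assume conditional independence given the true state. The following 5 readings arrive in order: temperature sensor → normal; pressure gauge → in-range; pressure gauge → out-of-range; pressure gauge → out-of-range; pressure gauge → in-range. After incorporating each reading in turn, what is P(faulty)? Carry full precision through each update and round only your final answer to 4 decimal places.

After temperature sensor='normal': P(faulty) = 0.1·0.8500 / (0.1·0.8500 + 0.2·0.1500) ≈ 0.7391
After pressure gauge='in-range': P(faulty) = 0.4·0.7391 / (0.4·0.7391 + 0.6·0.2609) ≈ 0.6538
After pressure gauge='out-of-range': P(faulty) = 0.6·0.6538 / (0.6·0.6538 + 0.4·0.3462) ≈ 0.7391
After pressure gauge='out-of-range': P(faulty) = 0.6·0.7391 / (0.6·0.7391 + 0.4·0.2609) ≈ 0.8095
After pressure gauge='in-range': P(faulty) = 0.4·0.8095 / (0.4·0.8095 + 0.6·0.1905) ≈ 0.7391

0.7391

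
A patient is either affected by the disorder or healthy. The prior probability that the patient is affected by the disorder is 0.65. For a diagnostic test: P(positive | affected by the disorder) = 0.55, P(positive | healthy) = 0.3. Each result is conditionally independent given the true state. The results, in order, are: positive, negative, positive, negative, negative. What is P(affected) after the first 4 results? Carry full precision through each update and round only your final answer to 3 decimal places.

Each posterior becomes the prior for the next update.
After 'positive': P(affected) = 0.55·0.6500 / (0.55·0.6500 + 0.3·0.3500) ≈ 0.7730
After 'negative': P(affected) = 0.45·0.7730 / (0.45·0.7730 + 0.7·0.2270) ≈ 0.6864
After 'positive': P(affected) = 0.55·0.6864 / (0.55·0.6864 + 0.3·0.3136) ≈ 0.8005
After 'negative': P(affected) = 0.45·0.8005 / (0.45·0.8005 + 0.7·0.1995) ≈ 0.7206

0.721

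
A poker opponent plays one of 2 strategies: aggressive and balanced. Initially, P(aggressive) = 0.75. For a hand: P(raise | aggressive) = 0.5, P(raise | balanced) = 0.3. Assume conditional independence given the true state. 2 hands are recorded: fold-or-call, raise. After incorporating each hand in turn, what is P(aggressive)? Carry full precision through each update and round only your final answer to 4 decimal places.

0.7813

Each posterior becomes the prior for the next update.
After 'fold-or-call': P(aggressive) = 0.5·0.7500 / (0.5·0.7500 + 0.7·0.2500) ≈ 0.6818
After 'raise': P(aggressive) = 0.5·0.6818 / (0.5·0.6818 + 0.3·0.3182) ≈ 0.7812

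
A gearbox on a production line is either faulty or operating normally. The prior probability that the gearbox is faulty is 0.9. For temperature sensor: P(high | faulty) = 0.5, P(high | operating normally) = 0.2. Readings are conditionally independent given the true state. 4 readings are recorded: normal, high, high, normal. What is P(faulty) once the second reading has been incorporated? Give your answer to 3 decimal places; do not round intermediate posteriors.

0.934

After 'normal': P(faulty) = 0.5·0.9000 / (0.5·0.9000 + 0.8·0.1000) ≈ 0.8491
After 'high': P(faulty) = 0.5·0.8491 / (0.5·0.8491 + 0.2·0.1509) ≈ 0.9336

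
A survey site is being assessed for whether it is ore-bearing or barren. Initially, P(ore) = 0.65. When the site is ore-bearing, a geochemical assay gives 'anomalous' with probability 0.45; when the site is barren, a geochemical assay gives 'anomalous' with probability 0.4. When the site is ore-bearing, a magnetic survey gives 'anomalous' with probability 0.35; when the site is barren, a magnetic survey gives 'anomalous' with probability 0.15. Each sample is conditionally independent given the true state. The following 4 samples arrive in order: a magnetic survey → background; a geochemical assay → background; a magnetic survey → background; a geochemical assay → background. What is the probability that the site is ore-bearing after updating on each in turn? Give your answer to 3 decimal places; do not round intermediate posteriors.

Each posterior becomes the prior for the next update.
After a magnetic survey='background': P(ore) = 0.65·0.6500 / (0.65·0.6500 + 0.85·0.3500) ≈ 0.5868
After a geochemical assay='background': P(ore) = 0.55·0.5868 / (0.55·0.5868 + 0.6·0.4132) ≈ 0.5656
After a magnetic survey='background': P(ore) = 0.65·0.5656 / (0.65·0.5656 + 0.85·0.4344) ≈ 0.4989
After a geochemical assay='background': P(ore) = 0.55·0.4989 / (0.55·0.4989 + 0.6·0.5011) ≈ 0.4771

0.477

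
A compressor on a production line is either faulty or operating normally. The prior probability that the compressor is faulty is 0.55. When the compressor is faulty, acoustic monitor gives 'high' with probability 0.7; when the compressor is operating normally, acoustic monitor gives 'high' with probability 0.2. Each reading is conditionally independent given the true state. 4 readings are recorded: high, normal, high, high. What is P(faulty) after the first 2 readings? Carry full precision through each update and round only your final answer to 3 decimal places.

After 'high': P(faulty) = 0.7·0.5500 / (0.7·0.5500 + 0.2·0.4500) ≈ 0.8105
After 'normal': P(faulty) = 0.3·0.8105 / (0.3·0.8105 + 0.8·0.1895) ≈ 0.6160

0.616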